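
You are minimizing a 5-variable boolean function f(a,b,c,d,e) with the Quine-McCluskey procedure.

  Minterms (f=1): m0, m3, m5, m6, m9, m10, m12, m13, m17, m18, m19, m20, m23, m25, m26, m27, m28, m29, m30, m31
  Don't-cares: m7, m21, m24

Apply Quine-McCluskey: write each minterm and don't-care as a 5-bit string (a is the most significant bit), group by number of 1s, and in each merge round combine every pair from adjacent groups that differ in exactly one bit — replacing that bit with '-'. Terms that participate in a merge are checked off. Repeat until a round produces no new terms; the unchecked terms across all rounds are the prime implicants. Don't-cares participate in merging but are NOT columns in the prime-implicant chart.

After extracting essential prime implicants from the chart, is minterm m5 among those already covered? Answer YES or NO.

NO

size-2^0 implicants → 00000  00011(✓)  00101(✓)  00110(✓)  00111(✓)  01001(✓)  01010(✓)  01100(✓)  01101(✓)  10001(✓)  10010(✓)  10011(✓)  10100(✓)  10101(✓)  10111(✓)  11000(✓)  11001(✓)  11010(✓)  11011(✓)  11100(✓)  11101(✓)  11110(✓)  11111(✓)
size-2^1 implicants → -0011(✓)  -0101(✓)  -0111(✓)  -1001(✓)  -1010  -1100(✓)  -1101(✓)  0-101(✓)  00-11(✓)  001-1(✓)  0011-  01-01(✓)  0110-(✓)  1-001(✓)  1-010(✓)  1-011(✓)  1-100(✓)  1-101(✓)  1-111(✓)  10-01(✓)  10-11(✓)  100-1(✓)  1001-(✓)  101-1(✓)  1010-(✓)  11-00(✓)  11-01(✓)  11-10(✓)  11-11(✓)  110-0(✓)  110-1(✓)  1100-(✓)  1101-(✓)  111-0(✓)  111-1(✓)  1110-(✓)  1111-(✓)
size-2^2 implicants → --101  -0-11  -01-1  -1-01  -110-  1--01(✓)  1--11(✓)  1-0-1(✓)  1-01-  1-1-1(✓)  1-10-  10--1(✓)  11--0(✓)  11--1(✓)  11-0-(✓)  11-1-(✓)  110--(✓)  111--(✓)
size-2^3 implicants → 1---1  11---
Unchecked terms (primes): --101, -0-11, -01-1, -1-01, -1010, -110-, 00000, 0011-, 1---1, 1-01-, 1-10-, 11---
Minterm coverage:
  m0 ⊆ 00000 [E]
  m3 ⊆ -0-11 [E]
  m5 ⊆ --101,-01-1
  m6 ⊆ 0011- [E]
  m9 ⊆ -1-01 [E]
  m10 ⊆ -1010 [E]
  m12 ⊆ -110- [E]
  m13 ⊆ --101,-1-01,-110-
  m17 ⊆ 1---1 [E]
  m18 ⊆ 1-01- [E]
  m19 ⊆ -0-11,1---1,1-01-
  m20 ⊆ 1-10- [E]
  m23 ⊆ -0-11,-01-1,1---1
  m25 ⊆ -1-01,1---1,11---
  m26 ⊆ -1010,1-01-,11---
  m27 ⊆ 1---1,1-01-,11---
  m28 ⊆ -110-,1-10-,11---
  m29 ⊆ --101,-1-01,-110-,1---1,1-10-,11---
  m30 ⊆ 11--- [E]
  m31 ⊆ 1---1,11---
E = {-0-11, -1-01, -1010, -110-, 00000, 0011-, 1---1, 1-01-, 1-10-, 11---}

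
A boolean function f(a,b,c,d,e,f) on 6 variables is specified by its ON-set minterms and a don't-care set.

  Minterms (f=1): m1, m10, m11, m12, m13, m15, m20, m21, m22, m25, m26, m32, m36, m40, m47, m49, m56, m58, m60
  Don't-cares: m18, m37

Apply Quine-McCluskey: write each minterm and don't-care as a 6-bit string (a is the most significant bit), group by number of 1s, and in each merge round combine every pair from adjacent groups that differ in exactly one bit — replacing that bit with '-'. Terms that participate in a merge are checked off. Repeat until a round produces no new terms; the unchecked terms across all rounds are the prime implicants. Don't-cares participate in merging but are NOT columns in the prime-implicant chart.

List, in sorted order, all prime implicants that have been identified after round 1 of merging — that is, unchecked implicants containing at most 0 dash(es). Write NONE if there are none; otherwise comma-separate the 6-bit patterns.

000001, 011001, 110001

[col 0] 000001, 001010*, 001011*, 001100*, 001101*, 001111*, 010010*, 010100*, 010101*, 010110*, 011001, 011010*, 100000*, 100100*, 100101*, 101000*, 101111*, 110001, 111000*, 111010*, 111100*
[col 1] -01111, -11010, 0-1010, 001-11, 00101-, 0011-1, 00110-, 01-010, 010-10, 0101-0, 01010-, 1-1000, 10-000, 100-00, 10010-, 111-00, 1110-0
Prime implicants: -01111, -11010, 0-1010, 000001, 001-11, 00101-, 0011-1, 00110-, 01-010, 010-10, 0101-0, 01010-, 011001, 1-1000, 10-000, 100-00, 10010-, 110001, 111-00, 1110-0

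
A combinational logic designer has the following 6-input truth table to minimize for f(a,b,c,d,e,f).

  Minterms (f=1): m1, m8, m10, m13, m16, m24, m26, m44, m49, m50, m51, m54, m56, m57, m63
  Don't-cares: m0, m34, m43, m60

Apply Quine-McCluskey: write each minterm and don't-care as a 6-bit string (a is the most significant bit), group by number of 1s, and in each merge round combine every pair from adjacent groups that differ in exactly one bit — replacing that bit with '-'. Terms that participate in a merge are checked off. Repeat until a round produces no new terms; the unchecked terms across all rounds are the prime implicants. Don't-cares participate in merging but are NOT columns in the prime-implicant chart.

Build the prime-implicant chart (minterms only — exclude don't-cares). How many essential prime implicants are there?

7

Round 0: 000000✓ 000001✓ 001000✓ 001010✓ 001101 010000✓ 011000✓ 011010✓ 100010✓ 101011 101100✓ 110001✓ 110010✓ 110011✓ 110110✓ 111000✓ 111001✓ 111100✓ 111111
Round 1: -11000 0-0000✓ 0-1000✓ 0-1010✓ 00-000✓ 00000- 0010-0✓ 01-000✓ 0110-0✓ 1-0010 1-1100 11-001 110-10 1100-1 11001- 111-00 11100-
Round 2: 0--000 0-10-0
PIs = {-11000, 0--000, 0-10-0, 00000-, 001101, 1-0010, 1-1100, 101011, 11-001, 110-10, 1100-1, 11001-, 111-00, 11100-, 111111}
Coverage chart:
  m1: 00000- ←essential
  m8: 0--000,0-10-0
  m10: 0-10-0 ←essential
  m13: 001101 ←essential
  m16: 0--000 ←essential
  m24: -11000,0--000,0-10-0
  m26: 0-10-0 ←essential
  m44: 1-1100 ←essential
  m49: 11-001,1100-1
  m50: 1-0010,110-10,11001-
  m51: 1100-1,11001-
  m54: 110-10 ←essential
  m56: -11000,111-00,11100-
  m57: 11-001,11100-
  m63: 111111 ←essential
Essential: 0--000, 0-10-0, 00000-, 001101, 1-1100, 110-10, 111111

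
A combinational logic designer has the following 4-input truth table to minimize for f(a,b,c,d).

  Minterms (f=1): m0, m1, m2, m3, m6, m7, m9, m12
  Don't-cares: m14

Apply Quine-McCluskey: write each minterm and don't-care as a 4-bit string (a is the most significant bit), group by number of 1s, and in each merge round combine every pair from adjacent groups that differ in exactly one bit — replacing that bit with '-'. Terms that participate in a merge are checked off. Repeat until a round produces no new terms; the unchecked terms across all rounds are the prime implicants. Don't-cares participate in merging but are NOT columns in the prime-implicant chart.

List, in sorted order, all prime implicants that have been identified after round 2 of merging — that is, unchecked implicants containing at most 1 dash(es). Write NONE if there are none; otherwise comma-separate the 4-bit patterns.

size-2^0 implicants → 0000(✓)  0001(✓)  0010(✓)  0011(✓)  0110(✓)  0111(✓)  1001(✓)  1100(✓)  1110(✓)
size-2^1 implicants → -001  -110  0-10(✓)  0-11(✓)  00-0(✓)  00-1(✓)  000-(✓)  001-(✓)  011-(✓)  11-0
size-2^2 implicants → 0-1-  00--
Unchecked terms (primes): -001, -110, 0-1-, 00--, 11-0

-001, -110, 11-0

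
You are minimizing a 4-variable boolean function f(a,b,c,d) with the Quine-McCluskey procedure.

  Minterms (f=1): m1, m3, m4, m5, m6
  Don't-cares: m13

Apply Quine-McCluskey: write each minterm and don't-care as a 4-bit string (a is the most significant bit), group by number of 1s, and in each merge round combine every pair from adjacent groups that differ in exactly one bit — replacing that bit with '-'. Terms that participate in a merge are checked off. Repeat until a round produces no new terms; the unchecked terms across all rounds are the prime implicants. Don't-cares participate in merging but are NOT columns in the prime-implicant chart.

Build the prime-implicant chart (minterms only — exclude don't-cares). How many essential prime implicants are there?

[col 0] 0001*, 0011*, 0100*, 0101*, 0110*, 1101*
[col 1] -101, 0-01, 00-1, 01-0, 010-
Prime implicants: -101, 0-01, 00-1, 01-0, 010-
PI chart (minterm → PIs covering it):
  1 | 0-01,00-1
  3 | 00-1  (sole → essential)
  4 | 01-0,010-
  5 | -101,0-01,010-
  6 | 01-0  (sole → essential)
Essential prime implicants: 00-1, 01-0

2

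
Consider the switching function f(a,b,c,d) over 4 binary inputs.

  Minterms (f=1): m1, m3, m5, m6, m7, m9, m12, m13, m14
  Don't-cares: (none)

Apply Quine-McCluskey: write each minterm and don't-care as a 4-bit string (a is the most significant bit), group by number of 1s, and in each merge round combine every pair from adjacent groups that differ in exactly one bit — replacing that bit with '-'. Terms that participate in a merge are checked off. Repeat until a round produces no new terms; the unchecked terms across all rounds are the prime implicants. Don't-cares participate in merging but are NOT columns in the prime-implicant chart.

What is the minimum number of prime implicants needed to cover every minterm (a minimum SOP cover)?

size-2^0 implicants → 0001(✓)  0011(✓)  0101(✓)  0110(✓)  0111(✓)  1001(✓)  1100(✓)  1101(✓)  1110(✓)
size-2^1 implicants → -001(✓)  -101(✓)  -110  0-01(✓)  0-11(✓)  00-1(✓)  01-1(✓)  011-  1-01(✓)  11-0  110-
size-2^2 implicants → --01  0--1
Unchecked terms (primes): --01, -110, 0--1, 011-, 11-0, 110-
Minterm coverage:
  m1 ⊆ --01,0--1
  m3 ⊆ 0--1 [E]
  m5 ⊆ --01,0--1
  m6 ⊆ -110,011-
  m7 ⊆ 0--1,011-
  m9 ⊆ --01 [E]
  m12 ⊆ 11-0,110-
  m13 ⊆ --01,110-
  m14 ⊆ -110,11-0
E = {--01, 0--1}
Petrick residual → -110, 11-0
Cover = c'd + bcd' + a'd + abd'  |cover|=4

4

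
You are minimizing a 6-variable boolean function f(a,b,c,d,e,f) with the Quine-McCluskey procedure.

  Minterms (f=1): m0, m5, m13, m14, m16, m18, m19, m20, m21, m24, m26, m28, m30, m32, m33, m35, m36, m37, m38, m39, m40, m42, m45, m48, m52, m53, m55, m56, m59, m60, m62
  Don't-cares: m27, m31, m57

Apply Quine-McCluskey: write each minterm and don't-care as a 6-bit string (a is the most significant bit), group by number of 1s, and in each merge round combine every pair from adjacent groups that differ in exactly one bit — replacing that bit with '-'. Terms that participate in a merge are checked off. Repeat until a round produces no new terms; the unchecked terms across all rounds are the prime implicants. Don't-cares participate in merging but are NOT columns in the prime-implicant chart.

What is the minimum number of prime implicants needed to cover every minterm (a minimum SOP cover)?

12

Round 0: 000000✓ 000101✓ 001101✓ 001110✓ 010000✓ 010010✓ 010011✓ 010100✓ 010101✓ 011000✓ 011010✓ 011011✓ 011100✓ 011110✓ 011111✓ 100000✓ 100001✓ 100011✓ 100100✓ 100101✓ 100110✓ 100111✓ 101000✓ 101010✓ 101101✓ 110000✓ 110100✓ 110101✓ 110111✓ 111000✓ 111001✓ 111011✓ 111100✓ 111110✓
Round 1: -00000✓ -00101✓ -01101✓ -10000✓ -10100✓ -10101✓ -11000✓ -11011 -11100✓ -11110✓ 0-0000✓ 0-0101✓ 0-1110 00-101✓ 01-000✓ 01-010✓ 01-011✓ 01-100✓ 010-00✓ 0100-0✓ 01001-✓ 01010-✓ 011-00✓ 011-10✓ 011-11✓ 0110-0✓ 01101-✓ 0111-0✓ 01111-✓ 1-0000✓ 1-0100✓ 1-0101✓ 1-0111✓ 1-1000✓ 10-000✓ 10-101✓ 100-00✓ 100-01✓ 100-11✓ 1000-1✓ 10000-✓ 1001-0✓ 1001-1✓ 10010-✓ 10011-✓ 1010-0 11-000✓ 11-100✓ 110-00✓ 1101-1✓ 11010-✓ 111-00✓ 1110-1 11100- 1111-0✓
Round 2: --0000 --0101 -0-101 -1-000✓ -1-100✓ -10-00✓ -1010- -11-00✓ -111-0 01--00✓ 01-0-0 01-01- 011--0 011-1- 1--000 1-0-00 1-01-1 1-010- 100--1 100-0- 1001-- 11--00✓
Round 3: -1--00
PIs = {--0000, --0101, -0-101, -1--00, -1010-, -11011, -111-0, 0-1110, 01-0-0, 01-01-, 011--0, 011-1-, 1--000, 1-0-00, 1-01-1, 1-010-, 100--1, 100-0-, 1001--, 1010-0, 1110-1, 11100-}
Coverage chart:
  m0: --0000 ←essential
  m5: --0101,-0-101
  m13: -0-101 ←essential
  m14: 0-1110 ←essential
  m16: --0000,-1--00,01-0-0
  m18: 01-0-0,01-01-
  m19: 01-01- ←essential
  m20: -1--00,-1010-
  m21: --0101,-1010-
  m24: -1--00,01-0-0,011--0
  m26: 01-0-0,01-01-,011--0,011-1-
  m28: -1--00,-111-0,011--0
  m30: -111-0,0-1110,011--0,011-1-
  m32: --0000,1--000,1-0-00,100-0-
  m33: 100--1,100-0-
  m35: 100--1 ←essential
  m36: 1-0-00,1-010-,100-0-,1001--
  m37: --0101,-0-101,1-01-1,1-010-,100--1,100-0-,1001--
  m38: 1001-- ←essential
  m39: 1-01-1,100--1,1001--
  m40: 1--000,1010-0
  m42: 1010-0 ←essential
  m45: -0-101 ←essential
  m48: --0000,-1--00,1--000,1-0-00
  m52: -1--00,-1010-,1-0-00,1-010-
  m53: --0101,-1010-,1-01-1,1-010-
  m55: 1-01-1 ←essential
  m56: -1--00,1--000,11100-
  m59: -11011,1110-1
  m60: -1--00,-111-0
  m62: -111-0 ←essential
Essential: --0000, -0-101, -111-0, 0-1110, 01-01-, 1-01-1, 100--1, 1001--, 1010-0
Petrick residual → --0101, -1--00, -11011
Min cover (12 terms): c'd'e'f' + c'de'f + b'de'f + be'f' + bcd'ef + bcdf' + a'cdef' + a'bd'e + ac'df + ab'c'f + ab'c'd + ab'cd'f'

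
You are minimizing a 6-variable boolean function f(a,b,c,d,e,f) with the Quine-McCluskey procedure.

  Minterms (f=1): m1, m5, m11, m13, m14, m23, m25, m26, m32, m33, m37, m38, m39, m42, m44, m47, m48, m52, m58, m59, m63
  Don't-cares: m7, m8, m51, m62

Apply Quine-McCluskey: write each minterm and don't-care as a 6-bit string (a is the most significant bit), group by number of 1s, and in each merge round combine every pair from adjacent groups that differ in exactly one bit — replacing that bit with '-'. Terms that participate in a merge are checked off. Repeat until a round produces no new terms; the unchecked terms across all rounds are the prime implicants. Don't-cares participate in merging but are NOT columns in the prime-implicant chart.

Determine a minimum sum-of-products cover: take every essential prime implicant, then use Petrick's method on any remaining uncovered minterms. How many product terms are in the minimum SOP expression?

[col 0] 000001*, 000101*, 000111*, 001000, 001011, 001101*, 001110, 010111*, 011001, 011010*, 100000*, 100001*, 100101*, 100110*, 100111*, 101010*, 101100, 101111*, 110000*, 110011*, 110100*, 111010*, 111011*, 111110*, 111111*
[col 1] -00001*, -00101*, -00111*, -11010, 0-0111, 00-101, 000-01*, 0001-1*, 1-0000, 1-1010, 1-1111, 10-111, 100-01*, 10000-, 1001-1*, 10011-, 11-011, 110-00, 111-10*, 111-11*, 11101-*, 11111-*
[col 2] -00-01, -001-1, 111-1-
Prime implicants: -00-01, -001-1, -11010, 0-0111, 00-101, 001000, 001011, 001110, 011001, 1-0000, 1-1010, 1-1111, 10-111, 10000-, 10011-, 101100, 11-011, 110-00, 111-1-
PI chart (minterm → PIs covering it):
  1 | -00-01  (sole → essential)
  5 | -00-01,-001-1,00-101
  11 | 001011  (sole → essential)
  13 | 00-101  (sole → essential)
  14 | 001110  (sole → essential)
  23 | 0-0111  (sole → essential)
  25 | 011001  (sole → essential)
  26 | -11010  (sole → essential)
  32 | 1-0000,10000-
  33 | -00-01,10000-
  37 | -00-01,-001-1
  38 | 10011-  (sole → essential)
  39 | -001-1,10-111,10011-
  42 | 1-1010  (sole → essential)
  44 | 101100  (sole → essential)
  47 | 1-1111,10-111
  48 | 1-0000,110-00
  52 | 110-00  (sole → essential)
  58 | -11010,1-1010,111-1-
  59 | 11-011,111-1-
  63 | 1-1111,111-1-
Essential prime implicants: -00-01, -11010, 0-0111, 00-101, 001011, 001110, 011001, 1-1010, 10011-, 101100, 110-00
Petrick residual → 1-0000, 1-1111, 11-011
Minimum SOP uses 14 PIs: b'c'e'f + bcd'ef' + a'c'def + a'b'de'f + a'b'cd'ef + a'b'cdef' + a'bcd'e'f + ac'd'e'f' + acd'ef' + acdef + ab'c'de + ab'cde'f' + abd'ef + abc'e'f'

14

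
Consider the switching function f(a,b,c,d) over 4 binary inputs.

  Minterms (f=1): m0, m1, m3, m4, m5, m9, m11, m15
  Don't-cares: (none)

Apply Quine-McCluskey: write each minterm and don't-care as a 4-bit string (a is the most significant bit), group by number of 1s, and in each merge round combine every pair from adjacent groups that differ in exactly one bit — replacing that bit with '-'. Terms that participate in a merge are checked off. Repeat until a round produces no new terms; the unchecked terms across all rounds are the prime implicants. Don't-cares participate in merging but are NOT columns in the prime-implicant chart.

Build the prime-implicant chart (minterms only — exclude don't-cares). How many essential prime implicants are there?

3

Round 0: 0000✓ 0001✓ 0011✓ 0100✓ 0101✓ 1001✓ 1011✓ 1111✓
Round 1: -001✓ -011✓ 0-00✓ 0-01✓ 00-1✓ 000-✓ 010-✓ 1-11 10-1✓
Round 2: -0-1 0-0-
PIs = {-0-1, 0-0-, 1-11}
Coverage chart:
  m0: 0-0- ←essential
  m1: -0-1,0-0-
  m3: -0-1 ←essential
  m4: 0-0- ←essential
  m5: 0-0- ←essential
  m9: -0-1 ←essential
  m11: -0-1,1-11
  m15: 1-11 ←essential
Essential: -0-1, 0-0-, 1-11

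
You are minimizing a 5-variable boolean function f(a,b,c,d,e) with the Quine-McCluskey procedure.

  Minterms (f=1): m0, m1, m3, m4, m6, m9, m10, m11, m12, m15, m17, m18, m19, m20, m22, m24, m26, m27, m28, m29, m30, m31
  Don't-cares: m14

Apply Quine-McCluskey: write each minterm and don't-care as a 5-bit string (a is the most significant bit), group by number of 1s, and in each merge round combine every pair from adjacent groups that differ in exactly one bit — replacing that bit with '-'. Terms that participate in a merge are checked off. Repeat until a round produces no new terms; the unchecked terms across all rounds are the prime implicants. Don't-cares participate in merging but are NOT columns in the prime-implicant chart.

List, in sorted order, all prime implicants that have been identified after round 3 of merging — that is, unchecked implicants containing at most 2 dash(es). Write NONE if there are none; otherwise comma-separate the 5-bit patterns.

size-2^0 implicants → 00000(✓)  00001(✓)  00011(✓)  00100(✓)  00110(✓)  01001(✓)  01010(✓)  01011(✓)  01100(✓)  01110(✓)  01111(✓)  10001(✓)  10010(✓)  10011(✓)  10100(✓)  10110(✓)  11000(✓)  11010(✓)  11011(✓)  11100(✓)  11101(✓)  11110(✓)  11111(✓)
size-2^1 implicants → -0001(✓)  -0011(✓)  -0100(✓)  -0110(✓)  -1010(✓)  -1011(✓)  -1100(✓)  -1110(✓)  -1111(✓)  0-001(✓)  0-011(✓)  0-100(✓)  0-110(✓)  00-00  000-1(✓)  0000-  001-0(✓)  01-10(✓)  01-11(✓)  010-1(✓)  0101-(✓)  011-0(✓)  0111-(✓)  1-010(✓)  1-011(✓)  1-100(✓)  1-110(✓)  10-10(✓)  100-1(✓)  1001-(✓)  101-0(✓)  11-00(✓)  11-10(✓)  11-11(✓)  110-0(✓)  1101-(✓)  111-0(✓)  111-1(✓)  1110-(✓)  1111-(✓)
size-2^2 implicants → --011  --100(✓)  --110(✓)  -00-1  -01-0(✓)  -1-10(✓)  -1-11(✓)  -101-(✓)  -11-0(✓)  -111-(✓)  0-0-1  0-1-0(✓)  01-1-(✓)  1--10  1-01-  1-1-0(✓)  11--0  11-1-(✓)  111--
size-2^3 implicants → --1-0  -1-1-
Unchecked terms (primes): --011, --1-0, -00-1, -1-1-, 0-0-1, 00-00, 0000-, 1--10, 1-01-, 11--0, 111--

--011, -00-1, 0-0-1, 00-00, 0000-, 1--10, 1-01-, 11--0, 111--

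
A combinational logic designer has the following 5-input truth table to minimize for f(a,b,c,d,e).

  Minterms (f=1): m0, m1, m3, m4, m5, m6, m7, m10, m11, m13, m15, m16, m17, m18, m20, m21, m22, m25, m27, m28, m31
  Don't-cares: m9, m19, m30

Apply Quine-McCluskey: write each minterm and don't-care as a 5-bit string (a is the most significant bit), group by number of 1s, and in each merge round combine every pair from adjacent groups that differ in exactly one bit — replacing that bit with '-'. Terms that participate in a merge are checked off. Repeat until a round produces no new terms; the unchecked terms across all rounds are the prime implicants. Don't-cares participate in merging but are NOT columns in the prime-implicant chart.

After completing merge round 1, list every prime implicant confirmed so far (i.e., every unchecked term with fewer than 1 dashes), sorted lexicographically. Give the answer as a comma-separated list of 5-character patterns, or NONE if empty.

NONE

Round 0: 00000✓ 00001✓ 00011✓ 00100✓ 00101✓ 00110✓ 00111✓ 01001✓ 01010✓ 01011✓ 01101✓ 01111✓ 10000✓ 10001✓ 10010✓ 10011✓ 10100✓ 10101✓ 10110✓ 11001✓ 11011✓ 11100✓ 11110✓ 11111✓
Round 1: -0000✓ -0001✓ -0011✓ -0100✓ -0101✓ -0110✓ -1001✓ -1011✓ -1111✓ 0-001✓ 0-011✓ 0-101✓ 0-111✓ 00-00✓ 00-01✓ 00-11✓ 000-1✓ 0000-✓ 001-0✓ 001-1✓ 0010-✓ 0011-✓ 01-01✓ 01-11✓ 010-1✓ 0101- 011-1✓ 1-001✓ 1-011✓ 1-100✓ 1-110✓ 10-00✓ 10-01✓ 10-10✓ 100-0✓ 100-1✓ 1000-✓ 1001-✓ 101-0✓ 1010-✓ 11-11✓ 110-1✓ 111-0✓ 1111-
Round 2: --001✓ --011✓ -0-00✓ -0-01✓ -00-1✓ -000-✓ -01-0 -010-✓ -1-11 -10-1✓ 0--01✓ 0--11✓ 0-0-1✓ 0-1-1✓ 00--1✓ 00-0-✓ 001-- 01--1✓ 1-0-1✓ 1-1-0 10--0 10-0-✓ 100--
Round 3: --0-1 -0-0- 0---1
PIs = {--0-1, -0-0-, -01-0, -1-11, 0---1, 001--, 0101-, 1-1-0, 10--0, 100--, 1111-}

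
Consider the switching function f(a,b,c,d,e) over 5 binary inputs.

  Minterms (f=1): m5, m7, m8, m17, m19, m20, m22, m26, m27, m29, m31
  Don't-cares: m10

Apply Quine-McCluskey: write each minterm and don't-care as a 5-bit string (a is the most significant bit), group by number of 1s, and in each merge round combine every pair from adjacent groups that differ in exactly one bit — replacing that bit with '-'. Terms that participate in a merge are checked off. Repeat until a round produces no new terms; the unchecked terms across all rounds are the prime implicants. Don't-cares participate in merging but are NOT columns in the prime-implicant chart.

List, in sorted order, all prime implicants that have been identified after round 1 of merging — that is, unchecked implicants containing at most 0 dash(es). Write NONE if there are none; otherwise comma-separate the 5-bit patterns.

NONE

[col 0] 00101*, 00111*, 01000*, 01010*, 10001*, 10011*, 10100*, 10110*, 11010*, 11011*, 11101*, 11111*
[col 1] -1010, 001-1, 010-0, 1-011, 100-1, 101-0, 11-11, 1101-, 111-1
Prime implicants: -1010, 001-1, 010-0, 1-011, 100-1, 101-0, 11-11, 1101-, 111-1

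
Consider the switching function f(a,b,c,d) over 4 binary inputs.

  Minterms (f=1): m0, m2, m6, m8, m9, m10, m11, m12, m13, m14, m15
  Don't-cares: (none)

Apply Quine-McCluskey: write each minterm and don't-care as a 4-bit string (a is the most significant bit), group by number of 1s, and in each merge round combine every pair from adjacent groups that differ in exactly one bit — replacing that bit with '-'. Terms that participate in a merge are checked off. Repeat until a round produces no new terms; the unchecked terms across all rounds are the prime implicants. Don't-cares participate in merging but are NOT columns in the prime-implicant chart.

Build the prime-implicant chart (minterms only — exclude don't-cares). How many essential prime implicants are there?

size-2^0 implicants → 0000(✓)  0010(✓)  0110(✓)  1000(✓)  1001(✓)  1010(✓)  1011(✓)  1100(✓)  1101(✓)  1110(✓)  1111(✓)
size-2^1 implicants → -000(✓)  -010(✓)  -110(✓)  0-10(✓)  00-0(✓)  1-00(✓)  1-01(✓)  1-10(✓)  1-11(✓)  10-0(✓)  10-1(✓)  100-(✓)  101-(✓)  11-0(✓)  11-1(✓)  110-(✓)  111-(✓)
size-2^2 implicants → --10  -0-0  1--0(✓)  1--1(✓)  1-0-(✓)  1-1-(✓)  10--(✓)  11--(✓)
size-2^3 implicants → 1---
Unchecked terms (primes): --10, -0-0, 1---
Minterm coverage:
  m0 ⊆ -0-0 [E]
  m2 ⊆ --10,-0-0
  m6 ⊆ --10 [E]
  m8 ⊆ -0-0,1---
  m9 ⊆ 1--- [E]
  m10 ⊆ --10,-0-0,1---
  m11 ⊆ 1--- [E]
  m12 ⊆ 1--- [E]
  m13 ⊆ 1--- [E]
  m14 ⊆ --10,1---
  m15 ⊆ 1--- [E]
E = {--10, -0-0, 1---}

3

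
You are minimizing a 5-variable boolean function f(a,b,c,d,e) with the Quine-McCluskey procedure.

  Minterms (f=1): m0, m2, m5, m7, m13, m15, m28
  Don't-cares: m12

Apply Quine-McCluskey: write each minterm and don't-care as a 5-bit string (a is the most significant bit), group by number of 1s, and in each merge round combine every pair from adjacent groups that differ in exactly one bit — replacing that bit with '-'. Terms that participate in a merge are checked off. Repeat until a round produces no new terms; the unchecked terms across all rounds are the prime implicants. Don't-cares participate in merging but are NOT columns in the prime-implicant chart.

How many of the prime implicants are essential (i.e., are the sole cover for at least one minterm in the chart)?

3

Round 0: 00000✓ 00010✓ 00101✓ 00111✓ 01100✓ 01101✓ 01111✓ 11100✓
Round 1: -1100 0-101✓ 0-111✓ 000-0 001-1✓ 011-1✓ 0110-
Round 2: 0-1-1
PIs = {-1100, 0-1-1, 000-0, 0110-}
Coverage chart:
  m0: 000-0 ←essential
  m2: 000-0 ←essential
  m5: 0-1-1 ←essential
  m7: 0-1-1 ←essential
  m13: 0-1-1,0110-
  m15: 0-1-1 ←essential
  m28: -1100 ←essential
Essential: -1100, 0-1-1, 000-0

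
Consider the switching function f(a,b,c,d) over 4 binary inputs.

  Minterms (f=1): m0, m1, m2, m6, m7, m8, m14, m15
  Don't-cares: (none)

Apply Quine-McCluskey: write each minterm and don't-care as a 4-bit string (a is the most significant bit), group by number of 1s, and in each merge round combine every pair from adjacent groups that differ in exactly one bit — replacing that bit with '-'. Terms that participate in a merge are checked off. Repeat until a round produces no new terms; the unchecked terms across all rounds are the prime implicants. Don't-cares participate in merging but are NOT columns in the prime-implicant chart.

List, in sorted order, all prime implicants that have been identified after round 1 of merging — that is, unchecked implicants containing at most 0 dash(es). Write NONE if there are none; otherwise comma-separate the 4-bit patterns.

NONE

[col 0] 0000*, 0001*, 0010*, 0110*, 0111*, 1000*, 1110*, 1111*
[col 1] -000, -110*, -111*, 0-10, 00-0, 000-, 011-*, 111-*
[col 2] -11-
Prime implicants: -000, -11-, 0-10, 00-0, 000-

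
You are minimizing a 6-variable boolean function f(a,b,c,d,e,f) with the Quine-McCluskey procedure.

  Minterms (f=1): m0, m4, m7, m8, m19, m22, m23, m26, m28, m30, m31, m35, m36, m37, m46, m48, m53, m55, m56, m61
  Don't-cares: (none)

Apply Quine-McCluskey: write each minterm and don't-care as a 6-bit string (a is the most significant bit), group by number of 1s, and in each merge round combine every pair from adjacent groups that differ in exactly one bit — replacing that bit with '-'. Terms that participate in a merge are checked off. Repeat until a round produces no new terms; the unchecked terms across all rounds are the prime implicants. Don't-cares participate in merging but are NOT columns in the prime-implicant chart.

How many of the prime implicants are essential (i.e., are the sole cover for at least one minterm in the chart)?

10

[col 0] 000000*, 000100*, 000111*, 001000*, 010011*, 010110*, 010111*, 011010*, 011100*, 011110*, 011111*, 100011, 100100*, 100101*, 101110, 110000*, 110101*, 110111*, 111000*, 111101*
[col 1] -00100, -10111, 0-0111, 00-000, 000-00, 01-110*, 01-111*, 010-11, 01011-*, 011-10, 0111-0, 01111-*, 1-0101, 10010-, 11-000, 11-101, 1101-1
[col 2] 01-11-
Prime implicants: -00100, -10111, 0-0111, 00-000, 000-00, 01-11-, 010-11, 011-10, 0111-0, 1-0101, 100011, 10010-, 101110, 11-000, 11-101, 1101-1
PI chart (minterm → PIs covering it):
  0 | 00-000,000-00
  4 | -00100,000-00
  7 | 0-0111  (sole → essential)
  8 | 00-000  (sole → essential)
  19 | 010-11  (sole → essential)
  22 | 01-11-  (sole → essential)
  23 | -10111,0-0111,01-11-,010-11
  26 | 011-10  (sole → essential)
  28 | 0111-0  (sole → essential)
  30 | 01-11-,011-10,0111-0
  31 | 01-11-  (sole → essential)
  35 | 100011  (sole → essential)
  36 | -00100,10010-
  37 | 1-0101,10010-
  46 | 101110  (sole → essential)
  48 | 11-000  (sole → essential)
  53 | 1-0101,11-101,1101-1
  55 | -10111,1101-1
  56 | 11-000  (sole → essential)
  61 | 11-101  (sole → essential)
Essential prime implicants: 0-0111, 00-000, 01-11-, 010-11, 011-10, 0111-0, 100011, 101110, 11-000, 11-101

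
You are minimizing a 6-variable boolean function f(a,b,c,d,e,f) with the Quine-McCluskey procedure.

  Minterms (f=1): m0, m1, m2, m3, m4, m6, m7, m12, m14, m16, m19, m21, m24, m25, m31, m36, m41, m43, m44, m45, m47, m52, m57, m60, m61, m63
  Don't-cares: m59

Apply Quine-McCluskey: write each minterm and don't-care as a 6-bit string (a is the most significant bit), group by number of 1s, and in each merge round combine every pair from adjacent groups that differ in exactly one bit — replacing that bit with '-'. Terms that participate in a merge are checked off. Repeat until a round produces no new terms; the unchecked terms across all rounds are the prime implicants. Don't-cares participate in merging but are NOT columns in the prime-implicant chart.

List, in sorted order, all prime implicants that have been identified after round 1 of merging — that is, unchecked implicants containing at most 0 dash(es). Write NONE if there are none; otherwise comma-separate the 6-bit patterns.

size-2^0 implicants → 000000(✓)  000001(✓)  000010(✓)  000011(✓)  000100(✓)  000110(✓)  000111(✓)  001100(✓)  001110(✓)  010000(✓)  010011(✓)  010101  011000(✓)  011001(✓)  011111(✓)  100100(✓)  101001(✓)  101011(✓)  101100(✓)  101101(✓)  101111(✓)  110100(✓)  111001(✓)  111011(✓)  111100(✓)  111101(✓)  111111(✓)
size-2^1 implicants → -00100(✓)  -01100(✓)  -11001  -11111  0-0000  0-0011  00-100(✓)  00-110(✓)  000-00(✓)  000-10(✓)  000-11(✓)  0000-0(✓)  0000-1(✓)  00000-(✓)  00001-(✓)  0001-0(✓)  00011-(✓)  0011-0(✓)  01-000  01100-  1-0100(✓)  1-1001(✓)  1-1011(✓)  1-1100(✓)  1-1101(✓)  1-1111(✓)  10-100(✓)  101-01(✓)  101-11(✓)  1010-1(✓)  1011-1(✓)  10110-(✓)  11-100(✓)  111-01(✓)  111-11(✓)  1110-1(✓)  1111-1(✓)  11110-(✓)
size-2^2 implicants → -0-100  00-1-0  000--0  000-1-  0000--  1--100  1-1-01(✓)  1-1-11(✓)  1-10-1(✓)  1-11-1(✓)  1-110-  101--1(✓)  111--1(✓)
size-2^3 implicants → 1-1--1
Unchecked terms (primes): -0-100, -11001, -11111, 0-0000, 0-0011, 00-1-0, 000--0, 000-1-, 0000--, 01-000, 010101, 01100-, 1--100, 1-1--1, 1-110-

010101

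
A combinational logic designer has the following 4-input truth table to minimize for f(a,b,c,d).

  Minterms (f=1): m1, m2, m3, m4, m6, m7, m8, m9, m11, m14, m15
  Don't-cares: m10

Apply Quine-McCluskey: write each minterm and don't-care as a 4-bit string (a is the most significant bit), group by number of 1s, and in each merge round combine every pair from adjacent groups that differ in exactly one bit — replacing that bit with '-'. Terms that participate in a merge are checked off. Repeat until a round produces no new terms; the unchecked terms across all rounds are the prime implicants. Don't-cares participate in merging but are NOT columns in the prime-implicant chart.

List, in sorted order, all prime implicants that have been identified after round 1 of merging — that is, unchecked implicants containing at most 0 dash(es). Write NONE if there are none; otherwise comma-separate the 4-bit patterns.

Round 0: 0001✓ 0010✓ 0011✓ 0100✓ 0110✓ 0111✓ 1000✓ 1001✓ 1010✓ 1011✓ 1110✓ 1111✓
Round 1: -001✓ -010✓ -011✓ -110✓ -111✓ 0-10✓ 0-11✓ 00-1✓ 001-✓ 01-0 011-✓ 1-10✓ 1-11✓ 10-0✓ 10-1✓ 100-✓ 101-✓ 111-✓
Round 2: --10✓ --11✓ -0-1 -01-✓ -11-✓ 0-1-✓ 1-1-✓ 10--
Round 3: --1-
PIs = {--1-, -0-1, 01-0, 10--}

NONE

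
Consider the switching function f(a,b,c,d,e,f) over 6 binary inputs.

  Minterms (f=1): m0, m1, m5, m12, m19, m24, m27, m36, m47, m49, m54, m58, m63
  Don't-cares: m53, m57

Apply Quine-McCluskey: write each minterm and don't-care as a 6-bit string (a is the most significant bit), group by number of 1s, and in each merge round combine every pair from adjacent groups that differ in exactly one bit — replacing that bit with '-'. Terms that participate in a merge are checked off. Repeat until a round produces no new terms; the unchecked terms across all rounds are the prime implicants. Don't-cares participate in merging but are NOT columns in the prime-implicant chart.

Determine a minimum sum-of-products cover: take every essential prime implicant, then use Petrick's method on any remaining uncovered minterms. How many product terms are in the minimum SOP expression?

10

Round 0: 000000✓ 000001✓ 000101✓ 001100 010011✓ 011000 011011✓ 100100 101111✓ 110001✓ 110101✓ 110110 111001✓ 111010 111111✓
Round 1: 000-01 00000- 01-011 1-1111 11-001 110-01
PIs = {000-01, 00000-, 001100, 01-011, 011000, 1-1111, 100100, 11-001, 110-01, 110110, 111010}
Coverage chart:
  m0: 00000- ←essential
  m1: 000-01,00000-
  m5: 000-01 ←essential
  m12: 001100 ←essential
  m19: 01-011 ←essential
  m24: 011000 ←essential
  m27: 01-011 ←essential
  m36: 100100 ←essential
  m47: 1-1111 ←essential
  m49: 11-001,110-01
  m54: 110110 ←essential
  m58: 111010 ←essential
  m63: 1-1111 ←essential
Essential: 000-01, 00000-, 001100, 01-011, 011000, 1-1111, 100100, 110110, 111010
Petrick residual → 11-001
Min cover (10 terms): a'b'c'e'f + a'b'c'd'e' + a'b'cde'f' + a'bd'ef + a'bcd'e'f' + acdef + ab'c'de'f' + abd'e'f + abc'def' + abcd'ef'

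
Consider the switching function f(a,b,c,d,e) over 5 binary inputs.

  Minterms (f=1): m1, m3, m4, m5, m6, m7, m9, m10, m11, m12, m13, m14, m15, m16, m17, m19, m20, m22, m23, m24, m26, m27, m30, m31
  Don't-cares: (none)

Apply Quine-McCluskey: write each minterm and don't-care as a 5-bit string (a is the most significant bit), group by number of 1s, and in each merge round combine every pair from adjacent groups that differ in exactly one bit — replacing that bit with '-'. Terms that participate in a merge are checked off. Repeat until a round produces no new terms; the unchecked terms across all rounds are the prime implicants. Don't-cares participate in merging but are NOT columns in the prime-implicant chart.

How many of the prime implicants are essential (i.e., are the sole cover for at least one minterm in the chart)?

3

size-2^0 implicants → 00001(✓)  00011(✓)  00100(✓)  00101(✓)  00110(✓)  00111(✓)  01001(✓)  01010(✓)  01011(✓)  01100(✓)  01101(✓)  01110(✓)  01111(✓)  10000(✓)  10001(✓)  10011(✓)  10100(✓)  10110(✓)  10111(✓)  11000(✓)  11010(✓)  11011(✓)  11110(✓)  11111(✓)
size-2^1 implicants → -0001(✓)  -0011(✓)  -0100(✓)  -0110(✓)  -0111(✓)  -1010(✓)  -1011(✓)  -1110(✓)  -1111(✓)  0-001(✓)  0-011(✓)  0-100(✓)  0-101(✓)  0-110(✓)  0-111(✓)  00-01(✓)  00-11(✓)  000-1(✓)  001-0(✓)  001-1(✓)  0010-(✓)  0011-(✓)  01-01(✓)  01-10(✓)  01-11(✓)  010-1(✓)  0101-(✓)  011-0(✓)  011-1(✓)  0110-(✓)  0111-(✓)  1-000  1-011(✓)  1-110(✓)  1-111(✓)  10-00  10-11(✓)  100-1(✓)  1000-  101-0(✓)  1011-(✓)  11-10(✓)  11-11(✓)  110-0  1101-(✓)  1111-(✓)
size-2^2 implicants → --011(✓)  --110(✓)  --111(✓)  -0-11(✓)  -00-1  -01-0  -011-(✓)  -1-10(✓)  -1-11(✓)  -101-(✓)  -111-(✓)  0--01(✓)  0--11(✓)  0-0-1(✓)  0-1-0(✓)  0-1-1(✓)  0-10-(✓)  0-11-(✓)  00--1(✓)  001--(✓)  01--1(✓)  01-1-(✓)  011--(✓)  1--11(✓)  1-11-(✓)  11-1-(✓)
size-2^3 implicants → ---11  --11-  -1-1-  0---1  0-1--
Unchecked terms (primes): ---11, --11-, -00-1, -01-0, -1-1-, 0---1, 0-1--, 1-000, 10-00, 1000-, 110-0
Minterm coverage:
  m1 ⊆ -00-1,0---1
  m3 ⊆ ---11,-00-1,0---1
  m4 ⊆ -01-0,0-1--
  m5 ⊆ 0---1,0-1--
  m6 ⊆ --11-,-01-0,0-1--
  m7 ⊆ ---11,--11-,0---1,0-1--
  m9 ⊆ 0---1 [E]
  m10 ⊆ -1-1- [E]
  m11 ⊆ ---11,-1-1-,0---1
  m12 ⊆ 0-1-- [E]
  m13 ⊆ 0---1,0-1--
  m14 ⊆ --11-,-1-1-,0-1--
  m15 ⊆ ---11,--11-,-1-1-,0---1,0-1--
  m16 ⊆ 1-000,10-00,1000-
  m17 ⊆ -00-1,1000-
  m19 ⊆ ---11,-00-1
  m20 ⊆ -01-0,10-00
  m22 ⊆ --11-,-01-0
  m23 ⊆ ---11,--11-
  m24 ⊆ 1-000,110-0
  m26 ⊆ -1-1-,110-0
  m27 ⊆ ---11,-1-1-
  m30 ⊆ --11-,-1-1-
  m31 ⊆ ---11,--11-,-1-1-
E = {-1-1-, 0---1, 0-1--}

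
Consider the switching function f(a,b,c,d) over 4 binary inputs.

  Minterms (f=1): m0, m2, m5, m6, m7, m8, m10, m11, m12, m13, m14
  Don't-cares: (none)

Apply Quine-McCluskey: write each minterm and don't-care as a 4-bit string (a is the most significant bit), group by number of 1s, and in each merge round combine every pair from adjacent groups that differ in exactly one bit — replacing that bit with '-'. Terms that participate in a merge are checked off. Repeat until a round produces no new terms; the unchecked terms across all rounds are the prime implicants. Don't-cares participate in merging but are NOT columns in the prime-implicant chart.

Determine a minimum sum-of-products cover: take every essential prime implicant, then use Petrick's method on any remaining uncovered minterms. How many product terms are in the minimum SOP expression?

[col 0] 0000*, 0010*, 0101*, 0110*, 0111*, 1000*, 1010*, 1011*, 1100*, 1101*, 1110*
[col 1] -000*, -010*, -101, -110*, 0-10*, 00-0*, 01-1, 011-, 1-00*, 1-10*, 10-0*, 101-, 11-0*, 110-
[col 2] --10, -0-0, 1--0
Prime implicants: --10, -0-0, -101, 01-1, 011-, 1--0, 101-, 110-
PI chart (minterm → PIs covering it):
  0 | -0-0  (sole → essential)
  2 | --10,-0-0
  5 | -101,01-1
  6 | --10,011-
  7 | 01-1,011-
  8 | -0-0,1--0
  10 | --10,-0-0,1--0,101-
  11 | 101-  (sole → essential)
  12 | 1--0,110-
  13 | -101,110-
  14 | --10,1--0
Essential prime implicants: -0-0, 101-
Petrick residual → --10, 01-1, 110-
Minimum SOP uses 5 PIs: cd' + b'd' + a'bd + ab'c + abc'

5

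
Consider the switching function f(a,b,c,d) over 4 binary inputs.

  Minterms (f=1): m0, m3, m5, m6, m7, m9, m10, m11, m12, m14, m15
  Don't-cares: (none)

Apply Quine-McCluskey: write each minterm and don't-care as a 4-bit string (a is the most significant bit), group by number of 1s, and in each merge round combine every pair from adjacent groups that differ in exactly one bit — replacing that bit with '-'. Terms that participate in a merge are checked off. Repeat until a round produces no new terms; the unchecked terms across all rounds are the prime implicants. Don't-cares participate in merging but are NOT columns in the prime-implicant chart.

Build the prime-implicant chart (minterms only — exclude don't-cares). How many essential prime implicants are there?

size-2^0 implicants → 0000  0011(✓)  0101(✓)  0110(✓)  0111(✓)  1001(✓)  1010(✓)  1011(✓)  1100(✓)  1110(✓)  1111(✓)
size-2^1 implicants → -011(✓)  -110(✓)  -111(✓)  0-11(✓)  01-1  011-(✓)  1-10(✓)  1-11(✓)  10-1  101-(✓)  11-0  111-(✓)
size-2^2 implicants → --11  -11-  1-1-
Unchecked terms (primes): --11, -11-, 0000, 01-1, 1-1-, 10-1, 11-0
Minterm coverage:
  m0 ⊆ 0000 [E]
  m3 ⊆ --11 [E]
  m5 ⊆ 01-1 [E]
  m6 ⊆ -11- [E]
  m7 ⊆ --11,-11-,01-1
  m9 ⊆ 10-1 [E]
  m10 ⊆ 1-1- [E]
  m11 ⊆ --11,1-1-,10-1
  m12 ⊆ 11-0 [E]
  m14 ⊆ -11-,1-1-,11-0
  m15 ⊆ --11,-11-,1-1-
E = {--11, -11-, 0000, 01-1, 1-1-, 10-1, 11-0}

7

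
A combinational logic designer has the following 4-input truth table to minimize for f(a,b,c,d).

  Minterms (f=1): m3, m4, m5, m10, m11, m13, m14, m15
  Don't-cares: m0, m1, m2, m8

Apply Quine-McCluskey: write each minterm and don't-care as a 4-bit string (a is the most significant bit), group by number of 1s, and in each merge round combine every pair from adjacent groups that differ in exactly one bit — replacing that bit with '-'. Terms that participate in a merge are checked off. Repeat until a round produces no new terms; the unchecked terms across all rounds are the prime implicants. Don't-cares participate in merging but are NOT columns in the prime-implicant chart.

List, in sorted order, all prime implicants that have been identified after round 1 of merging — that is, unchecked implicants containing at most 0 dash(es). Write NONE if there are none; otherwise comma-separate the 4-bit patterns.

Round 0: 0000✓ 0001✓ 0010✓ 0011✓ 0100✓ 0101✓ 1000✓ 1010✓ 1011✓ 1101✓ 1110✓ 1111✓
Round 1: -000✓ -010✓ -011✓ -101 0-00✓ 0-01✓ 00-0✓ 00-1✓ 000-✓ 001-✓ 010-✓ 1-10✓ 1-11✓ 10-0✓ 101-✓ 11-1 111-✓
Round 2: -0-0 -01- 0-0- 00-- 1-1-
PIs = {-0-0, -01-, -101, 0-0-, 00--, 1-1-, 11-1}

NONE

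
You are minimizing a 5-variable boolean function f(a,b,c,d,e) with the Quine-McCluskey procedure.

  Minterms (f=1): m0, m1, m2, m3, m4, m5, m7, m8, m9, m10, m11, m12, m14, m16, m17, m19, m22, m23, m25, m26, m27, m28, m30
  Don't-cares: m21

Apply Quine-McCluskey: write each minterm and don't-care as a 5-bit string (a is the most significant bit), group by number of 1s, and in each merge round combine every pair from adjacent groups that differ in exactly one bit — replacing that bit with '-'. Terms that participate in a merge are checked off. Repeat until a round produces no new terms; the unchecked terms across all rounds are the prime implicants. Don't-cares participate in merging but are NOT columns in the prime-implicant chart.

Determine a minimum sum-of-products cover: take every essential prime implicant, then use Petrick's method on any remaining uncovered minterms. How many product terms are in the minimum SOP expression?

8

size-2^0 implicants → 00000(✓)  00001(✓)  00010(✓)  00011(✓)  00100(✓)  00101(✓)  00111(✓)  01000(✓)  01001(✓)  01010(✓)  01011(✓)  01100(✓)  01110(✓)  10000(✓)  10001(✓)  10011(✓)  10101(✓)  10110(✓)  10111(✓)  11001(✓)  11010(✓)  11011(✓)  11100(✓)  11110(✓)
size-2^1 implicants → -0000(✓)  -0001(✓)  -0011(✓)  -0101(✓)  -0111(✓)  -1001(✓)  -1010(✓)  -1011(✓)  -1100(✓)  -1110(✓)  0-000(✓)  0-001(✓)  0-010(✓)  0-011(✓)  0-100(✓)  00-00(✓)  00-01(✓)  00-11(✓)  000-0(✓)  000-1(✓)  0000-(✓)  0001-(✓)  001-1(✓)  0010-(✓)  01-00(✓)  01-10(✓)  010-0(✓)  010-1(✓)  0100-(✓)  0101-(✓)  011-0(✓)  1-001(✓)  1-011(✓)  1-110  10-01(✓)  10-11(✓)  100-1(✓)  1000-(✓)  101-1(✓)  1011-  11-10(✓)  110-1(✓)  1101-(✓)  111-0(✓)
size-2^2 implicants → --001(✓)  --011(✓)  -0-01(✓)  -0-11(✓)  -00-1(✓)  -000-  -01-1(✓)  -1-10  -10-1(✓)  -101-  -11-0  0--00  0-0-0(✓)  0-0-1(✓)  0-00-(✓)  0-01-(✓)  00--1(✓)  00-0-  000--(✓)  01--0  010--(✓)  1-0-1(✓)  10--1(✓)
size-2^3 implicants → --0-1  -0--1  0-0--
Unchecked terms (primes): --0-1, -0--1, -000-, -1-10, -101-, -11-0, 0--00, 0-0--, 00-0-, 01--0, 1-110, 1011-
Minterm coverage:
  m0 ⊆ -000-,0--00,0-0--,00-0-
  m1 ⊆ --0-1,-0--1,-000-,0-0--,00-0-
  m2 ⊆ 0-0-- [E]
  m3 ⊆ --0-1,-0--1,0-0--
  m4 ⊆ 0--00,00-0-
  m5 ⊆ -0--1,00-0-
  m7 ⊆ -0--1 [E]
  m8 ⊆ 0--00,0-0--,01--0
  m9 ⊆ --0-1,0-0--
  m10 ⊆ -1-10,-101-,0-0--,01--0
  m11 ⊆ --0-1,-101-,0-0--
  m12 ⊆ -11-0,0--00,01--0
  m14 ⊆ -1-10,-11-0,01--0
  m16 ⊆ -000- [E]
  m17 ⊆ --0-1,-0--1,-000-
  m19 ⊆ --0-1,-0--1
  m22 ⊆ 1-110,1011-
  m23 ⊆ -0--1,1011-
  m25 ⊆ --0-1 [E]
  m26 ⊆ -1-10,-101-
  m27 ⊆ --0-1,-101-
  m28 ⊆ -11-0 [E]
  m30 ⊆ -1-10,-11-0,1-110
E = {--0-1, -0--1, -000-, -11-0, 0-0--}
Petrick residual → -1-10, 0--00, 1-110
Cover = c'e + b'e + b'c'd' + bde' + bce' + a'd'e' + a'c' + acde'  |cover|=8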